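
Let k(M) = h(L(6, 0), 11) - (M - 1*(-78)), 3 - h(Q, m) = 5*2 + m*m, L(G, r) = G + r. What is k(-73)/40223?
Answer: -7/2117 ≈ -0.0033066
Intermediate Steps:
h(Q, m) = -7 - m² (h(Q, m) = 3 - (5*2 + m*m) = 3 - (10 + m²) = 3 + (-10 - m²) = -7 - m²)
k(M) = -206 - M (k(M) = (-7 - 1*11²) - (M - 1*(-78)) = (-7 - 1*121) - (M + 78) = (-7 - 121) - (78 + M) = -128 + (-78 - M) = -206 - M)
k(-73)/40223 = (-206 - 1*(-73))/40223 = (-206 + 73)*(1/40223) = -133*1/40223 = -7/2117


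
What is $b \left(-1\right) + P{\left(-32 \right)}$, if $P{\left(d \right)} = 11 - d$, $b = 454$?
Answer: $-411$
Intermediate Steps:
$b \left(-1\right) + P{\left(-32 \right)} = 454 \left(-1\right) + \left(11 - -32\right) = -454 + \left(11 + 32\right) = -454 + 43 = -411$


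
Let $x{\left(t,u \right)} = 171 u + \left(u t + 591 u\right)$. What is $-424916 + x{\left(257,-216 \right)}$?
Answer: $-645020$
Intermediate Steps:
$x{\left(t,u \right)} = 762 u + t u$ ($x{\left(t,u \right)} = 171 u + \left(t u + 591 u\right) = 171 u + \left(591 u + t u\right) = 762 u + t u$)
$-424916 + x{\left(257,-216 \right)} = -424916 - 216 \left(762 + 257\right) = -424916 - 220104 = -645020$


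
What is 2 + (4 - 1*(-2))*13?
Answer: 80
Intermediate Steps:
2 + (4 - 1*(-2))*13 = 2 + (4 + 2)*13 = 2 + 6*13 = 2 + 78 = 80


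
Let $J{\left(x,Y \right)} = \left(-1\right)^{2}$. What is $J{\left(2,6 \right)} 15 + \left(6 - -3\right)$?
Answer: $24$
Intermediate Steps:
$J{\left(x,Y \right)} = 1$
$J{\left(2,6 \right)} 15 + \left(6 - -3\right) = 1 \cdot 15 + \left(6 - -3\right) = 15 + \left(6 + 3\right) = 15 + 9 = 24$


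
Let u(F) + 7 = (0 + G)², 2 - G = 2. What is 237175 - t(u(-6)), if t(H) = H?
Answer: 237182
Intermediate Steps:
G = 0 (G = 2 - 1*2 = 2 - 2 = 0)
u(F) = -7 (u(F) = -7 + (0 + 0)² = -7 + 0² = -7 + 0 = -7)
237175 - t(u(-6)) = 237175 - 1*(-7) = 237175 + 7 = 237182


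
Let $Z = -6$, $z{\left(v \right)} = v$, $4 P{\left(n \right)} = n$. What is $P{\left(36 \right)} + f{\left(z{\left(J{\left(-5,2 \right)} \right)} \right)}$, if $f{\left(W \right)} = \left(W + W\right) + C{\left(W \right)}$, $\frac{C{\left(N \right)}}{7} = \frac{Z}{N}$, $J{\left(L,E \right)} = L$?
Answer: $\frac{37}{5} \approx 7.4$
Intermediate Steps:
$P{\left(n \right)} = \frac{n}{4}$
$C{\left(N \right)} = - \frac{42}{N}$ ($C{\left(N \right)} = 7 \left(- \frac{6}{N}\right) = - \frac{42}{N}$)
$f{\left(W \right)} = - \frac{42}{W} + 2 W$ ($f{\left(W \right)} = \left(W + W\right) - \frac{42}{W} = 2 W - \frac{42}{W} = - \frac{42}{W} + 2 W$)
$P{\left(36 \right)} + f{\left(z{\left(J{\left(-5,2 \right)} \right)} \right)} = \frac{1}{4} \cdot 36 + \left(- \frac{42}{-5} + 2 \left(-5\right)\right) = 9 - \frac{8}{5} = \frac{37}{5}$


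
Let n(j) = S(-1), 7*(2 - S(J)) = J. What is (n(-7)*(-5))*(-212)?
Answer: 15900/7 ≈ 2271.4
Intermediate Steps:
S(J) = 2 - J/7
n(j) = 15/7 (n(j) = 2 - ⅐*(-1) = 2 + ⅐ = 15/7)
(n(-7)*(-5))*(-212) = ((15/7)*(-5))*(-212) = -75/7*(-212) = 15900/7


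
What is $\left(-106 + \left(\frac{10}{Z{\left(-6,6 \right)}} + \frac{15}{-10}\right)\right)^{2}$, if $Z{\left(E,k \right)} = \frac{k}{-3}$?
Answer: $\frac{50625}{4} \approx 12656.0$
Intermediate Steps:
$Z{\left(E,k \right)} = - \frac{k}{3}$ ($Z{\left(E,k \right)} = k \left(- \frac{1}{3}\right) = - \frac{k}{3}$)
$\left(-106 + \left(\frac{10}{Z{\left(-6,6 \right)}} + \frac{15}{-10}\right)\right)^{2} = \left(-106 + \left(\frac{10}{\left(- \frac{1}{3}\right) 6} + \frac{15}{-10}\right)\right)^{2} = \left(-106 + \left(\frac{10}{-2} + 15 \left(- \frac{1}{10}\right)\right)\right)^{2} = \left(-106 + \left(10 \left(- \frac{1}{2}\right) - \frac{3}{2}\right)\right)^{2} = \left(-106 - \frac{13}{2}\right)^{2} = \left(- \frac{225}{2}\right)^{2} = \frac{50625}{4}$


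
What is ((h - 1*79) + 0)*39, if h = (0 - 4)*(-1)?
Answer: -2925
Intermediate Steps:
h = 4 (h = -4*(-1) = 4)
((h - 1*79) + 0)*39 = ((4 - 1*79) + 0)*39 = ((4 - 79) + 0)*39 = (-75 + 0)*39 = -75*39 = -2925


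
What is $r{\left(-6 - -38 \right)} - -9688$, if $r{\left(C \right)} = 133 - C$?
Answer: $9789$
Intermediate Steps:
$r{\left(-6 - -38 \right)} - -9688 = \left(133 - \left(-6 - -38\right)\right) - -9688 = \left(133 - \left(-6 + 38\right)\right) + 9688 = \left(133 - 32\right) + 9688 = 101 + 9688 = 9789$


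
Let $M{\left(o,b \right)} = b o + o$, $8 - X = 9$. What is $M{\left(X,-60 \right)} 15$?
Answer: $885$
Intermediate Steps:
$X = -1$ ($X = 8 - 9 = -1$)
$M{\left(o,b \right)} = o + b o$
$M{\left(X,-60 \right)} 15 = - (1 - 60) 15 = \left(-1\right) \left(-59\right) 15 = 59 \cdot 15 = 885$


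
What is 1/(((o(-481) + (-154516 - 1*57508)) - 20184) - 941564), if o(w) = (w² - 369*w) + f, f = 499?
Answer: -1/764423 ≈ -1.3082e-6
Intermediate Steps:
o(w) = 499 + w² - 369*w (o(w) = (w² - 369*w) + 499 = 499 + w² - 369*w)
1/(((o(-481) + (-154516 - 1*57508)) - 20184) - 941564) = 1/((((499 + (-481)² - 369*(-481)) + (-154516 - 1*57508)) - 20184) - 941564) = 1/((((499 + 231361 + 177489) + (-154516 - 57508)) - 20184) - 941564) = 1/(((409349 - 212024) - 20184) - 941564) = 1/((197325 - 20184) - 941564) = 1/(177141 - 941564) = 1/(-764423) = -1/764423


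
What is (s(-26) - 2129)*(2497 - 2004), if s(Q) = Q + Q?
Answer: -1075233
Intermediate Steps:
s(Q) = 2*Q
(s(-26) - 2129)*(2497 - 2004) = (2*(-26) - 2129)*(2497 - 2004) = (-52 - 2129)*493 = -2181*493 = -1075233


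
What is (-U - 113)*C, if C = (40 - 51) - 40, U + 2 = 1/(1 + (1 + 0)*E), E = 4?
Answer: 28356/5 ≈ 5671.2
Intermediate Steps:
U = -9/5 (U = -2 + 1/(1 + (1 + 0)*4) = -2 + 1/(1 + 1*4) = -2 + 1/(1 + 4) = -2 + 1/5 = -9/5 ≈ -1.8000)
C = -51 (C = -11 - 40 = -51)
(-U - 113)*C = (-1*(-9/5) - 113)*(-51) = (9/5 - 113)*(-51) = -556/5*(-51) = 28356/5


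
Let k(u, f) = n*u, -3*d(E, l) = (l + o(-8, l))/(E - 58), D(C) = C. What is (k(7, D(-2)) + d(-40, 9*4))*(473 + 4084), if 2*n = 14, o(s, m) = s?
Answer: 223727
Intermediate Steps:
n = 7 (n = (½)*14 = 7)
d(E, l) = -(-8 + l)/(3*(-58 + E)) (d(E, l) = -(l - 8)/(3*(E - 58)) = -(-8 + l)/(3*(-58 + E)))
k(u, f) = 7*u
(k(7, D(-2)) + d(-40, 9*4))*(473 + 4084) = (7*7 + (8 - 9*4)/(3*(-58 - 40)))*(473 + 4084) = (49 + (⅓)*(8 - 1*36)/(-98))*4557 = (49 + (⅓)*(-1/98)*(8 - 36))*4557 = (49 + (⅓)*(-1/98)*(-28))*4557 = (49 + 2/21)*4557 = (1031/21)*4557 = 223727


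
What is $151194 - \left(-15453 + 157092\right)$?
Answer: $9555$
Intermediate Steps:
$151194 - \left(-15453 + 157092\right) = 151194 - 141639 = 9555$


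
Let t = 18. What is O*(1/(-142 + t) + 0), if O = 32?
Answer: -8/31 ≈ -0.25806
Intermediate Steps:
O*(1/(-142 + t) + 0) = 32*(1/(-142 + 18) + 0) = 32*(1/(-124) + 0) = 32*(-1/124 + 0) = 32*(-1/124) = -8/31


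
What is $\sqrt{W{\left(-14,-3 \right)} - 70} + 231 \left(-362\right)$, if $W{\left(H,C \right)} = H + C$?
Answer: $-83622 + i \sqrt{87} \approx -83622.0 + 9.3274 i$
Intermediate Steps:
$W{\left(H,C \right)} = C + H$
$\sqrt{W{\left(-14,-3 \right)} - 70} + 231 \left(-362\right) = \sqrt{\left(-3 - 14\right) - 70} + 231 \left(-362\right) = \sqrt{-17 - 70} - 83622 = \sqrt{-87} - 83622 = i \sqrt{87} - 83622 = -83622 + i \sqrt{87}$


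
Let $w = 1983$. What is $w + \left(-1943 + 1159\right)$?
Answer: $1199$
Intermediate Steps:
$w + \left(-1943 + 1159\right) = 1983 + \left(-1943 + 1159\right) = 1983 - 784 = 1199$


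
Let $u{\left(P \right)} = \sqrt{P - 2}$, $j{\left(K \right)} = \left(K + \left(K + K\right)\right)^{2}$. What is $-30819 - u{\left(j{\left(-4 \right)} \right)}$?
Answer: $-30819 - \sqrt{142} \approx -30831.0$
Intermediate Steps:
$j{\left(K \right)} = 9 K^{2}$ ($j{\left(K \right)} = \left(K + 2 K\right)^{2} = \left(3 K\right)^{2} = 9 K^{2}$)
$u{\left(P \right)} = \sqrt{-2 + P}$
$-30819 - u{\left(j{\left(-4 \right)} \right)} = -30819 - \sqrt{-2 + 9 \left(-4\right)^{2}} = -30819 - \sqrt{-2 + 9 \cdot 16} = -30819 - \sqrt{-2 + 144} = -30819 - \sqrt{142}$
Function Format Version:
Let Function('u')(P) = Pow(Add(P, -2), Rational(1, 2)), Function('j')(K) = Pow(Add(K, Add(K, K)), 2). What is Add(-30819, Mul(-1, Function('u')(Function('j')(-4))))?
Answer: Add(-30819, Mul(-1, Pow(142, Rational(1, 2)))) ≈ -30831.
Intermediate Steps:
Function('j')(K) = Mul(9, Pow(K, 2)) (Function('j')(K) = Pow(Add(K, Mul(2, K)), 2) = Pow(Mul(3, K), 2) = Mul(9, Pow(K, 2)))
Function('u')(P) = Pow(Add(-2, P), Rational(1, 2))
Add(-30819, Mul(-1, Function('u')(Function('j')(-4)))) = Add(-30819, Mul(-1, Pow(Add(-2, Mul(9, Pow(-4, 2))), Rational(1, 2)))) = Add(-30819, Mul(-1, Pow(Add(-2, Mul(9, 16)), Rational(1, 2)))) = Add(-30819, Mul(-1, Pow(Add(-2, 144), Rational(1, 2)))) = Add(-30819, Mul(-1, Pow(142, Rational(1, 2))))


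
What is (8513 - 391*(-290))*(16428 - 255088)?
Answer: -29093369980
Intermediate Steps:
(8513 - 391*(-290))*(16428 - 255088) = (8513 + 113390)*(-238660) = 121903*(-238660) = -29093369980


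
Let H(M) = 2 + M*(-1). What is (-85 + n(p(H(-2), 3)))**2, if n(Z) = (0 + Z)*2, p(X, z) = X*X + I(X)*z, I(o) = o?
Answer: 841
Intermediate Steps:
H(M) = 2 - M
p(X, z) = X**2 + X*z (p(X, z) = X*X + X*z = X**2 + X*z)
n(Z) = 2*Z (n(Z) = Z*2 = 2*Z)
(-85 + n(p(H(-2), 3)))**2 = (-85 + 2*((2 - 1*(-2))*((2 - 1*(-2)) + 3)))**2 = (-85 + 2*((2 + 2)*((2 + 2) + 3)))**2 = (-85 + 2*(4*(4 + 3)))**2 = (-85 + 2*(4*7))**2 = (-85 + 2*28)**2 = (-85 + 56)**2 = (-29)**2 = 841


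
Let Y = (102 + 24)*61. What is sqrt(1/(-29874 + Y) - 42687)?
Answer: 73*I*sqrt(533199)/258 ≈ 206.61*I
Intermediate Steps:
Y = 7686 (Y = 126*61 = 7686)
sqrt(1/(-29874 + Y) - 42687) = sqrt(1/(-29874 + 7686) - 42687) = sqrt(1/(-22188) - 42687) = sqrt(-1/22188 - 42687) = sqrt(-947139157/22188) = 73*I*sqrt(533199)/258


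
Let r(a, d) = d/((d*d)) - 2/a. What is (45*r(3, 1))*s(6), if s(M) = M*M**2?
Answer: 3240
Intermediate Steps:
s(M) = M**3
r(a, d) = 1/d - 2/a (r(a, d) = d/(d**2) - 2/a = d/d**2 - 2/a = 1/d - 2/a)
(45*r(3, 1))*s(6) = (45*(1/1 - 2/3))*6**3 = (45*(1 - 2*1/3))*216 = (45*(1 - 2/3))*216 = (45*(1/3))*216 = 15*216 = 3240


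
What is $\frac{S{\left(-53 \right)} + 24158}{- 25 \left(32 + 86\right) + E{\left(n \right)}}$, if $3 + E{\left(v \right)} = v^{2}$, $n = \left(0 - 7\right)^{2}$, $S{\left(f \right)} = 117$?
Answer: $- \frac{24275}{552} \approx -43.976$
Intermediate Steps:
$n = 49$ ($n = \left(-7\right)^{2} = 49$)
$E{\left(v \right)} = -3 + v^{2}$
$\frac{S{\left(-53 \right)} + 24158}{- 25 \left(32 + 86\right) + E{\left(n \right)}} = \frac{117 + 24158}{- 25 \left(32 + 86\right) - \left(3 - 49^{2}\right)} = \frac{24275}{\left(-25\right) 118 + \left(-3 + 2401\right)} = \frac{24275}{-2950 + 2398} = \frac{24275}{-552} = 24275 \left(- \frac{1}{552}\right) = - \frac{24275}{552}$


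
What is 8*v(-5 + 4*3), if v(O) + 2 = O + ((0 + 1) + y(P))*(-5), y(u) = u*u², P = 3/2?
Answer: -135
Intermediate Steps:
P = 3/2 (P = 3*(½) = 3/2 ≈ 1.5000)
y(u) = u³
v(O) = -191/8 + O (v(O) = -2 + (O + ((0 + 1) + (3/2)³)*(-5)) = -2 + (O + (1 + 27/8)*(-5)) = -2 + (O + (35/8)*(-5)) = -2 + (O - 175/8) = -2 + (-175/8 + O) = -191/8 + O)
8*v(-5 + 4*3) = 8*(-191/8 + (-5 + 4*3)) = 8*(-191/8 + (-5 + 12)) = 8*(-191/8 + 7) = 8*(-135/8) = -135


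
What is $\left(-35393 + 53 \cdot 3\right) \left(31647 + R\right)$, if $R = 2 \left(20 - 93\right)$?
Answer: $-1109906234$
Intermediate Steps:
$R = -146$ ($R = 2 \left(-73\right) = -146$)
$\left(-35393 + 53 \cdot 3\right) \left(31647 + R\right) = \left(-35393 + 53 \cdot 3\right) \left(31647 - 146\right) = \left(-35393 + 159\right) 31501 = \left(-35234\right) 31501 = -1109906234$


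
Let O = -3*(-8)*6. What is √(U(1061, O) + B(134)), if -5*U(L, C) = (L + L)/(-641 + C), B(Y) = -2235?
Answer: I*√13796354705/2485 ≈ 47.267*I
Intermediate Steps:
O = 144 (O = 24*6 = 144)
U(L, C) = -2*L/(5*(-641 + C)) (U(L, C) = -(L + L)/(5*(-641 + C)) = -2*L/(5*(-641 + C)))
√(U(1061, O) + B(134)) = √(-2*1061/(-3205 + 5*144) - 2235) = √(-2*1061/(-3205 + 720) - 2235) = √(-2*1061/(-2485) - 2235) = √(-2*1061*(-1/2485) - 2235) = √(2122/2485 - 2235) = √(-5551853/2485) = I*√13796354705/2485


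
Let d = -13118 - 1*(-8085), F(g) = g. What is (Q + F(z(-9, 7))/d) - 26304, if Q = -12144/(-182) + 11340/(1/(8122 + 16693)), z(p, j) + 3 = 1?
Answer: 18410141322278/65429 ≈ 2.8138e+8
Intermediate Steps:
z(p, j) = -2 (z(p, j) = -3 + 1 = -2)
d = -5033 (d = -13118 + 8085 = -5033)
Q = 25607597172/91 (Q = -12144*(-1/182) + 11340/(1/24815) = 6072/91 + 11340/(1/24815) = 6072/91 + 11340*24815 = 6072/91 + 281402100 = 25607597172/91 ≈ 2.8140e+8)
(Q + F(z(-9, 7))/d) - 26304 = (25607597172/91 - 2/(-5033)) - 26304 = (25607597172/91 - 2*(-1/5033)) - 26304 = (25607597172/91 + 2/5033) - 26304 = 18411862366694/65429 - 26304 = 18410141322278/65429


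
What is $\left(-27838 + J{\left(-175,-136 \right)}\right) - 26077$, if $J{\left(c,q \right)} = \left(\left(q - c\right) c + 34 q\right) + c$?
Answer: $-65539$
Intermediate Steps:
$J{\left(c,q \right)} = c + 34 q + c \left(q - c\right)$ ($J{\left(c,q \right)} = \left(c \left(q - c\right) + 34 q\right) + c = \left(34 q + c \left(q - c\right)\right) + c = c + 34 q + c \left(q - c\right)$)
$\left(-27838 + J{\left(-175,-136 \right)}\right) - 26077 = \left(-27838 - 11624\right) - 26077 = -39462 - 26077 = -65539$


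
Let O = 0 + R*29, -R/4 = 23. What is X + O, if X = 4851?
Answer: 2183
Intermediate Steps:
R = -92 (R = -4*23 = -92)
O = -2668 (O = 0 - 92*29 = 0 - 2668 = -2668)
X + O = 4851 - 2668 = 2183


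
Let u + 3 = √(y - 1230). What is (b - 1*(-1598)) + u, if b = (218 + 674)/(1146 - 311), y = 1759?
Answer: 1351922/835 ≈ 1619.1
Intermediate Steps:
b = 892/835 ≈ 1.0683
u = 20 (u = -3 + √(1759 - 1230) = -3 + √529 = -3 + 23 = 20)
(b - 1*(-1598)) + u = (892/835 - 1*(-1598)) + 20 = (892/835 + 1598) + 20 = 1335222/835 + 20 = 1351922/835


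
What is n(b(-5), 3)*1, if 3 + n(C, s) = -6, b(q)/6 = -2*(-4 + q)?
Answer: -9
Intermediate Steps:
b(q) = 48 - 12*q (b(q) = 6*(-2*(-4 + q)) = 6*(8 - 2*q) = 48 - 12*q)
n(C, s) = -9 (n(C, s) = -3 - 6 = -9)
n(b(-5), 3)*1 = -9*1 = -9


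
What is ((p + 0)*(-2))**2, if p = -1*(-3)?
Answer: 36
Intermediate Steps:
p = 3
((p + 0)*(-2))**2 = ((3 + 0)*(-2))**2 = (3*(-2))**2 = (-6)**2 = 36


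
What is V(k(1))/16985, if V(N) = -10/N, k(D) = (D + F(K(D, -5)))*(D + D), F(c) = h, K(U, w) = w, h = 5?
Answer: -1/20382 ≈ -4.9063e-5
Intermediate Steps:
F(c) = 5
k(D) = 2*D*(5 + D) (k(D) = (D + 5)*(D + D) = (5 + D)*(2*D) = 2*D*(5 + D))
V(k(1))/16985 = -10*1/(2*(5 + 1))/16985 = -10/(2*1*6)*(1/16985) = -10/12*(1/16985) = -10*1/12*(1/16985) = -⅚*1/16985 = -1/20382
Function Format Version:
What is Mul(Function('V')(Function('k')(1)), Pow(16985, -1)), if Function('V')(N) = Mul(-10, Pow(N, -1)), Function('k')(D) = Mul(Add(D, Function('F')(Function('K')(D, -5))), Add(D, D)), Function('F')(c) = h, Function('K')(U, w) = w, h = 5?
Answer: Rational(-1, 20382) ≈ -4.9063e-5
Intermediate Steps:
Function('F')(c) = 5
Function('k')(D) = Mul(2, D, Add(5, D)) (Function('k')(D) = Mul(Add(D, 5), Add(D, D)) = Mul(Add(5, D), Mul(2, D)) = Mul(2, D, Add(5, D)))
Mul(Function('V')(Function('k')(1)), Pow(16985, -1)) = Mul(Mul(-10, Pow(Mul(2, 1, Add(5, 1)), -1)), Pow(16985, -1)) = Mul(Mul(-10, Pow(Mul(2, 1, 6), -1)), Rational(1, 16985)) = Mul(Mul(-10, Pow(12, -1)), Rational(1, 16985)) = Mul(Mul(-10, Rational(1, 12)), Rational(1, 16985)) = Mul(Rational(-5, 6), Rational(1, 16985)) = Rational(-1, 20382)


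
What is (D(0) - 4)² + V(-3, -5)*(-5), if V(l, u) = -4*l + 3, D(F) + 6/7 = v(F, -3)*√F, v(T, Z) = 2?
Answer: -2519/49 ≈ -51.408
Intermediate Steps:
D(F) = -6/7 + 2*√F
V(l, u) = 3 - 4*l
(D(0) - 4)² + V(-3, -5)*(-5) = ((-6/7 + 2*√0) - 4)² + (3 - 4*(-3))*(-5) = ((-6/7 + 2*0) - 4)² + (3 + 12)*(-5) = ((-6/7 + 0) - 4)² + 15*(-5) = (-6/7 - 4)² - 75 = (-34/7)² - 75 = 1156/49 - 75 = -2519/49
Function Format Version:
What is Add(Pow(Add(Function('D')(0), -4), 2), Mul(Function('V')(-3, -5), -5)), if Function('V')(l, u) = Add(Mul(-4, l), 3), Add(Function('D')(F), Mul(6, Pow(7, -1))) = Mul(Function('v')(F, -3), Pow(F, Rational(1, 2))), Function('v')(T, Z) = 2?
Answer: Rational(-2519, 49) ≈ -51.408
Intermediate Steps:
Function('D')(F) = Add(Rational(-6, 7), Mul(2, Pow(F, Rational(1, 2))))
Function('V')(l, u) = Add(3, Mul(-4, l))
Add(Pow(Add(Function('D')(0), -4), 2), Mul(Function('V')(-3, -5), -5)) = Add(Pow(Add(Add(Rational(-6, 7), Mul(2, Pow(0, Rational(1, 2)))), -4), 2), Mul(Add(3, Mul(-4, -3)), -5)) = Add(Pow(Add(Add(Rational(-6, 7), Mul(2, 0)), -4), 2), Mul(Add(3, 12), -5)) = Add(Pow(Add(Add(Rational(-6, 7), 0), -4), 2), Mul(15, -5)) = Add(Pow(Add(Rational(-6, 7), -4), 2), -75) = Add(Pow(Rational(-34, 7), 2), -75) = Add(Rational(1156, 49), -75) = Rational(-2519, 49)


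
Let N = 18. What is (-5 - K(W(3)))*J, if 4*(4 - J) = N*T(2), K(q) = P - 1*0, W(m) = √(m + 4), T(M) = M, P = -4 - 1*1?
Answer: 0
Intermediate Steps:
P = -5 (P = -4 - 1 = -5)
W(m) = √(4 + m)
K(q) = -5 (K(q) = -5 - 1*0 = -5 + 0 = -5)
J = -5 (J = 4 - 9*2/2 = 4 - ¼*36 = 4 - 9 = -5)
(-5 - K(W(3)))*J = (-5 - 1*(-5))*(-5) = (-5 + 5)*(-5) = 0*(-5) = 0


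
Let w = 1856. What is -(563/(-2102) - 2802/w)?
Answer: 1733683/975328 ≈ 1.7775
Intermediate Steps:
-(563/(-2102) - 2802/w) = -(563/(-2102) - 2802/1856) = -(563*(-1/2102) - 2802*1/1856) = -(-563/2102 - 1401/928) = -1*(-1733683/975328) = 1733683/975328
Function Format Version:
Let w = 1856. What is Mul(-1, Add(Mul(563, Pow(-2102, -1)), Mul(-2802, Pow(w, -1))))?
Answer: Rational(1733683, 975328) ≈ 1.7775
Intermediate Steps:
Mul(-1, Add(Mul(563, Pow(-2102, -1)), Mul(-2802, Pow(w, -1)))) = Mul(-1, Add(Mul(563, Pow(-2102, -1)), Mul(-2802, Pow(1856, -1)))) = Mul(-1, Add(Mul(563, Rational(-1, 2102)), Mul(-2802, Rational(1, 1856)))) = Mul(-1, Add(Rational(-563, 2102), Rational(-1401, 928))) = Mul(-1, Rational(-1733683, 975328)) = Rational(1733683, 975328)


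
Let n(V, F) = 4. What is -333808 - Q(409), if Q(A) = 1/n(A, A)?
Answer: -1335233/4 ≈ -3.3381e+5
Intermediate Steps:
Q(A) = ¼ (Q(A) = 1/4 = ¼)
-333808 - Q(409) = -333808 - 1*¼ = -333808 - ¼ = -1335233/4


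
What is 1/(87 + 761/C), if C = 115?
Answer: 115/10766 ≈ 0.010682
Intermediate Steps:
1/(87 + 761/C) = 1/(87 + 761/115) = 1/(10766/115) = 115/10766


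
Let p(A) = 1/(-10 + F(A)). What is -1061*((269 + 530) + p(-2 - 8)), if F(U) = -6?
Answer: -13562763/16 ≈ -8.4767e+5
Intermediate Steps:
p(A) = -1/16 (p(A) = 1/(-10 - 6) = 1/(-16) = -1/16)
-1061*((269 + 530) + p(-2 - 8)) = -1061*((269 + 530) - 1/16) = -1061*(799 - 1/16) = -1061*12783/16 = -13562763/16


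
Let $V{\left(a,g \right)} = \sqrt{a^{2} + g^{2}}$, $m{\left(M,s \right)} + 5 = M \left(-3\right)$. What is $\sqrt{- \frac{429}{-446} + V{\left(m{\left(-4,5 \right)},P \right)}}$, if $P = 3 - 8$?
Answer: $\frac{\sqrt{191334 + 198916 \sqrt{74}}}{446} \approx 3.0926$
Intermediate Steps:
$m{\left(M,s \right)} = -5 - 3 M$ ($m{\left(M,s \right)} = -5 + M \left(-3\right) = -5 - 3 M$)
$P = -5$ ($P = 3 - 8 = -5$)
$\sqrt{- \frac{429}{-446} + V{\left(m{\left(-4,5 \right)},P \right)}} = \sqrt{- \frac{429}{-446} + \sqrt{\left(-5 - -12\right)^{2} + \left(-5\right)^{2}}} = \sqrt{\left(-429\right) \left(- \frac{1}{446}\right) + \sqrt{\left(-5 + 12\right)^{2} + 25}} = \sqrt{\frac{429}{446} + \sqrt{7^{2} + 25}} = \sqrt{\frac{429}{446} + \sqrt{49 + 25}} = \sqrt{\frac{429}{446} + \sqrt{74}}$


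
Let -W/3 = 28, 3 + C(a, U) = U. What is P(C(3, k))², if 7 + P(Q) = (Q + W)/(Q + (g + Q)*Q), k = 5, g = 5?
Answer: 9409/64 ≈ 147.02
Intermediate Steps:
C(a, U) = -3 + U
W = -84 (W = -3*28 = -84)
P(Q) = -7 + (-84 + Q)/(Q + Q*(5 + Q)) (P(Q) = -7 + (Q - 84)/(Q + (5 + Q)*Q) = -7 + (-84 + Q)/(Q + Q*(5 + Q)))
P(C(3, k))² = ((-84 - 41*(-3 + 5) - 7*(-3 + 5)²)/((-3 + 5)*(6 + (-3 + 5))))² = ((-84 - 41*2 - 7*2²)/(2*(6 + 2)))² = ((½)*(-84 - 82 - 7*4)/8)² = ((½)*(⅛)*(-84 - 82 - 28))² = ((½)*(⅛)*(-194))² = (-97/8)² = 9409/64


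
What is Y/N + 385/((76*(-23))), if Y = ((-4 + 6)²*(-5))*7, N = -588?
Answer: 655/36708 ≈ 0.017844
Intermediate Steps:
Y = -140 (Y = (2²*(-5))*7 = (4*(-5))*7 = -20*7 = -140)
Y/N + 385/((76*(-23))) = -140/(-588) + 385/((76*(-23))) = -140*(-1/588) + 385/(-1748) = 5/21 + 385*(-1/1748) = 5/21 - 385/1748 = 655/36708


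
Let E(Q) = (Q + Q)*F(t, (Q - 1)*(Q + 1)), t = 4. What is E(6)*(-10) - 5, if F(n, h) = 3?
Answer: -365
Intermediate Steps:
E(Q) = 6*Q (E(Q) = (Q + Q)*3 = (2*Q)*3 = 6*Q)
E(6)*(-10) - 5 = (6*6)*(-10) - 5 = 36*(-10) - 5 = -360 - 5 = -365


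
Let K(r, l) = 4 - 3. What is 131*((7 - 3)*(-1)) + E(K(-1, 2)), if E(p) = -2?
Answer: -526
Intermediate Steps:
K(r, l) = 1
131*((7 - 3)*(-1)) + E(K(-1, 2)) = 131*((7 - 3)*(-1)) - 2 = 131*(4*(-1)) - 2 = 131*(-4) - 2 = -524 - 2 = -526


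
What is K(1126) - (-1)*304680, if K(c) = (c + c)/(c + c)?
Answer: 304681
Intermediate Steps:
K(c) = 1 (K(c) = (2*c)/((2*c)) = (2*c)*(1/(2*c)) = 1)
K(1126) - (-1)*304680 = 1 - (-1)*304680 = 1 - 1*(-304680) = 1 + 304680 = 304681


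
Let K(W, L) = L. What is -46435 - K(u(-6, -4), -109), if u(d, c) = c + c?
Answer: -46326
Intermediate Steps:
u(d, c) = 2*c
-46435 - K(u(-6, -4), -109) = -46435 - 1*(-109) = -46435 + 109 = -46326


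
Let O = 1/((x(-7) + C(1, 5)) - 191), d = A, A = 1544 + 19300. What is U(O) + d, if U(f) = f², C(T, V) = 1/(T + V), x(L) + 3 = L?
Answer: 30266009136/1452025 ≈ 20844.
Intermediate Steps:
x(L) = -3 + L
A = 20844
d = 20844
O = -6/1205 (O = 1/(((-3 - 7) + 1/(1 + 5)) - 191) = 1/((-10 + 1/6) - 191) = 1/((-10 + ⅙) - 191) = 1/(-59/6 - 191) = 1/(-1205/6) = -6/1205 ≈ -0.0049793)
U(O) + d = (-6/1205)² + 20844 = 36/1452025 + 20844 = 30266009136/1452025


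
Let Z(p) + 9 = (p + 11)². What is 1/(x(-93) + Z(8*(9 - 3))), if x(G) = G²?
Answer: 1/12121 ≈ 8.2501e-5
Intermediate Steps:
Z(p) = -9 + (11 + p)² (Z(p) = -9 + (p + 11)² = -9 + (11 + p)²)
1/(x(-93) + Z(8*(9 - 3))) = 1/((-93)² + (-9 + (11 + 8*(9 - 3))²)) = 1/(8649 + (-9 + (11 + 8*6)²)) = 1/(8649 + (-9 + (11 + 48)²)) = 1/(8649 + (-9 + 59²)) = 1/(8649 + (-9 + 3481)) = 1/(8649 + 3472) = 1/12121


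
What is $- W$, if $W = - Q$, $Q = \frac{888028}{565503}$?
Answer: $\frac{888028}{565503} \approx 1.5703$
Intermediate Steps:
$Q = \frac{888028}{565503}$ ($Q = 888028 \cdot \frac{1}{565503} = \frac{888028}{565503} \approx 1.5703$)
$W = - \frac{888028}{565503}$ ($W = \left(-1\right) \frac{888028}{565503} = - \frac{888028}{565503} \approx -1.5703$)
$- W = \left(-1\right) \left(- \frac{888028}{565503}\right) = \frac{888028}{565503}$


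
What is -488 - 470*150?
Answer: -70988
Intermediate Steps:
-488 - 470*150 = -488 - 70500 = -70988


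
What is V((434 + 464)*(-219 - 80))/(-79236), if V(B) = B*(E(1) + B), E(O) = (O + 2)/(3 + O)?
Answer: -144186245255/158472 ≈ -9.0985e+5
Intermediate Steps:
E(O) = (2 + O)/(3 + O)
V(B) = B*(¾ + B) (V(B) = B*((2 + 1)/(3 + 1) + B) = B*(3/4 + B) = B*((¼)*3 + B) = B*(¾ + B))
V((434 + 464)*(-219 - 80))/(-79236) = (((434 + 464)*(-219 - 80))*(3 + 4*((434 + 464)*(-219 - 80)))/4)/(-79236) = ((898*(-299))*(3 + 4*(898*(-299)))/4)*(-1/79236) = ((¼)*(-268502)*(3 + 4*(-268502)))*(-1/79236) = ((¼)*(-268502)*(3 - 1074008))*(-1/79236) = ((¼)*(-268502)*(-1074005))*(-1/79236) = (144186245255/2)*(-1/79236) = -144186245255/158472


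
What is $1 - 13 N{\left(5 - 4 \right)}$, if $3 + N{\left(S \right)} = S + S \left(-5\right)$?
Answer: $92$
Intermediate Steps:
$N{\left(S \right)} = -3 - 4 S$ ($N{\left(S \right)} = -3 + \left(S + S \left(-5\right)\right) = -3 + \left(S - 5 S\right) = -3 - 4 S$)
$1 - 13 N{\left(5 - 4 \right)} = 1 - 13 \left(-3 - 4 \left(5 - 4\right)\right) = 1 - 13 \left(-3 - 4\right) = 1 - -91 = 1 + 91 = 92$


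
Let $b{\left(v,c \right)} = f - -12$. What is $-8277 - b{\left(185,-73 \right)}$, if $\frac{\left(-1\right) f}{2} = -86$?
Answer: $-8461$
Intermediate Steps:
$f = 172$ ($f = \left(-2\right) \left(-86\right) = 172$)
$b{\left(v,c \right)} = 184$ ($b{\left(v,c \right)} = 172 - -12 = 172 + 12 = 184$)
$-8277 - b{\left(185,-73 \right)} = -8277 - 184 = -8461$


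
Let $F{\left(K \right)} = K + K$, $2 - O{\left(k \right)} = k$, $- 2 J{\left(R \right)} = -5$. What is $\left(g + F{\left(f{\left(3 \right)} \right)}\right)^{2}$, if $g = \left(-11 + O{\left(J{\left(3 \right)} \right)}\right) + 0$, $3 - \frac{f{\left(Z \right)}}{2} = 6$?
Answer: $\frac{2209}{4} \approx 552.25$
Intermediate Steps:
$J{\left(R \right)} = \frac{5}{2}$ ($J{\left(R \right)} = \left(- \frac{1}{2}\right) \left(-5\right) = \frac{5}{2}$)
$O{\left(k \right)} = 2 - k$
$f{\left(Z \right)} = -6$ ($f{\left(Z \right)} = 6 - 12 = -6$)
$F{\left(K \right)} = 2 K$
$g = - \frac{23}{2}$ ($g = \left(-11 + \left(2 - \frac{5}{2}\right)\right) + 0 = \left(-11 - \frac{1}{2}\right) + 0 = - \frac{23}{2} + 0 = - \frac{23}{2} \approx -11.5$)
$\left(g + F{\left(f{\left(3 \right)} \right)}\right)^{2} = \left(- \frac{23}{2} + 2 \left(-6\right)\right)^{2} = \left(- \frac{23}{2} - 12\right)^{2} = \left(- \frac{47}{2}\right)^{2} = \frac{2209}{4}$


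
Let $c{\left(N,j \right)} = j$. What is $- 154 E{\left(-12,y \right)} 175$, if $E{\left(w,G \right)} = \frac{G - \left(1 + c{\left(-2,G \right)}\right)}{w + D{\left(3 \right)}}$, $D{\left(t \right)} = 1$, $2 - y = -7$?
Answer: $-2450$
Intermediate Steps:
$y = 9$ ($y = 2 - -7 = 2 + 7 = 9$)
$E{\left(w,G \right)} = - \frac{1}{1 + w}$ ($E{\left(w,G \right)} = \frac{G - \left(1 + G\right)}{w + 1} = - \frac{1}{1 + w}$)
$- 154 E{\left(-12,y \right)} 175 = - 154 \left(- \frac{1}{1 - 12}\right) 175 = - 154 \left(- \frac{1}{-11}\right) 175 = - 154 \left(\left(-1\right) \left(- \frac{1}{11}\right)\right) 175 = \left(-154\right) \frac{1}{11} \cdot 175 = \left(-14\right) 175 = -2450$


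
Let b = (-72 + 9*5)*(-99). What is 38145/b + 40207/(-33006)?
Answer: 127948951/9802782 ≈ 13.052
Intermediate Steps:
b = 2673 (b = (-72 + 45)*(-99) = -27*(-99) = 2673)
38145/b + 40207/(-33006) = 38145/2673 + 40207/(-33006) = 38145*(1/2673) + 40207*(-1/33006) = 12715/891 - 40207/33006 = 127948951/9802782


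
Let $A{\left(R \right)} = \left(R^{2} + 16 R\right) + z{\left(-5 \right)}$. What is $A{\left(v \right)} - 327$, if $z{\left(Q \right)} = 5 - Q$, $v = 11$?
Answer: $-20$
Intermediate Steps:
$A{\left(R \right)} = 10 + R^{2} + 16 R$ ($A{\left(R \right)} = \left(R^{2} + 16 R\right) + \left(5 - -5\right) = \left(R^{2} + 16 R\right) + \left(5 + 5\right) = \left(R^{2} + 16 R\right) + 10 = 10 + R^{2} + 16 R$)
$A{\left(v \right)} - 327 = \left(10 + 11^{2} + 16 \cdot 11\right) - 327 = \left(10 + 121 + 176\right) - 327 = 307 - 327 = -20$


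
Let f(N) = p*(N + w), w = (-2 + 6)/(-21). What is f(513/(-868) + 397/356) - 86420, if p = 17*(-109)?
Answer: -5042912429/57939 ≈ -87038.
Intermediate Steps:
p = -1853
w = -4/21 (w = -1/21*4 = -4/21 ≈ -0.19048)
f(N) = 7412/21 - 1853*N (f(N) = -1853*(N - 4/21) = -1853*(-4/21 + N) = 7412/21 - 1853*N)
f(513/(-868) + 397/356) - 86420 = (7412/21 - 1853*(513/(-868) + 397/356)) - 86420 = (7412/21 - 1853*(513*(-1/868) + 397*(1/356))) - 86420 = (7412/21 - 1853*(-513/868 + 397/356)) - 86420 = (7412/21 - 1853*10123/19313) - 86420 = (7412/21 - 18757919/19313) - 86420 = -35824049/57939 - 86420 = -5042912429/57939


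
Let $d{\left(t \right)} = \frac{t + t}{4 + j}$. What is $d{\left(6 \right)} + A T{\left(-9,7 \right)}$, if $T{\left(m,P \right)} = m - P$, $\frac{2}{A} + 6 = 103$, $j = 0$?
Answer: $\frac{259}{97} \approx 2.6701$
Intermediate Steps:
$A = \frac{2}{97}$ ($A = \frac{2}{-6 + 103} = \frac{2}{97} \approx 0.020619$)
$d{\left(t \right)} = \frac{t}{2}$ ($d{\left(t \right)} = \frac{t + t}{4 + 0} = \frac{2 t}{4} = 2 t \frac{1}{4} = \frac{t}{2}$)
$d{\left(6 \right)} + A T{\left(-9,7 \right)} = \frac{1}{2} \cdot 6 + \frac{2 \left(-9 - 7\right)}{97} = 3 + \frac{2 \left(-9 - 7\right)}{97} = 3 + \frac{2}{97} \left(-16\right) = 3 - \frac{32}{97} = \frac{259}{97}$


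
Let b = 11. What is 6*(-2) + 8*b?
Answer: 76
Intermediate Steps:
6*(-2) + 8*b = 6*(-2) + 8*11 = -12 + 88 = 76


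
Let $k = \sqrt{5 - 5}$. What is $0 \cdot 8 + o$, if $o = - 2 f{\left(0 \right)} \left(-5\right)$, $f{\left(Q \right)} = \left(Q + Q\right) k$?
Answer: $0$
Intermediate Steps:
$k = 0$ ($k = \sqrt{0} = 0$)
$f{\left(Q \right)} = 0$ ($f{\left(Q \right)} = \left(Q + Q\right) 0 = 2 Q 0 = 0$)
$o = 0$ ($o = \left(-2\right) 0 \left(-5\right) = 0 \left(-5\right) = 0$)
$0 \cdot 8 + o = 0 \cdot 8 + 0 = 0 + 0 = 0$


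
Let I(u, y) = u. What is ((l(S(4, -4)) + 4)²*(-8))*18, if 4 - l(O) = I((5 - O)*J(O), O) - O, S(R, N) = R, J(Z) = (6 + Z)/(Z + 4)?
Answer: -16641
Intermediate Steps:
J(Z) = (6 + Z)/(4 + Z)
l(O) = 4 + O - (5 - O)*(6 + O)/(4 + O) (l(O) = 4 - ((5 - O)*((6 + O)/(4 + O)) - O) = 4 - ((5 - O)*(6 + O)/(4 + O) - O) = 4 - (-O + (5 - O)*(6 + O)/(4 + O)) = 4 + (O - (5 - O)*(6 + O)/(4 + O)) = 4 + O - (5 - O)*(6 + O)/(4 + O))
((l(S(4, -4)) + 4)²*(-8))*18 = (((-14 + 2*4² + 9*4)/(4 + 4) + 4)²*(-8))*18 = (((-14 + 2*16 + 36)/8 + 4)²*(-8))*18 = (((-14 + 32 + 36)/8 + 4)²*(-8))*18 = (((⅛)*54 + 4)²*(-8))*18 = ((27/4 + 4)²*(-8))*18 = ((43/4)²*(-8))*18 = ((1849/16)*(-8))*18 = -1849/2*18 = -16641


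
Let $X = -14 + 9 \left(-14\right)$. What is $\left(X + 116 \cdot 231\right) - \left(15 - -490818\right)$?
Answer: $-464177$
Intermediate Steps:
$X = -140$ ($X = -14 - 126 = -140$)
$\left(X + 116 \cdot 231\right) - \left(15 - -490818\right) = \left(-140 + 116 \cdot 231\right) - \left(15 - -490818\right) = \left(-140 + 26796\right) - \left(15 + 490818\right) = 26656 - 490833 = -464177$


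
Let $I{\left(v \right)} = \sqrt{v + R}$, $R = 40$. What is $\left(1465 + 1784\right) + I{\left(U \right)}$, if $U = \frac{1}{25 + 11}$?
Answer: $3249 + \frac{\sqrt{1441}}{6} \approx 3255.3$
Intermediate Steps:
$U = \frac{1}{36} \approx 0.027778$
$I{\left(v \right)} = \sqrt{40 + v}$ ($I{\left(v \right)} = \sqrt{v + 40} = \sqrt{40 + v}$)
$\left(1465 + 1784\right) + I{\left(U \right)} = \left(1465 + 1784\right) + \sqrt{40 + \frac{1}{36}} = 3249 + \sqrt{\frac{1441}{36}} = 3249 + \frac{\sqrt{1441}}{6}$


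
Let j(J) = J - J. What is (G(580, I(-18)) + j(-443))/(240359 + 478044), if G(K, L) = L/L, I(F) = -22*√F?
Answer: 1/718403 ≈ 1.3920e-6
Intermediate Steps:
j(J) = 0
G(K, L) = 1
(G(580, I(-18)) + j(-443))/(240359 + 478044) = (1 + 0)/(240359 + 478044) = 1/718403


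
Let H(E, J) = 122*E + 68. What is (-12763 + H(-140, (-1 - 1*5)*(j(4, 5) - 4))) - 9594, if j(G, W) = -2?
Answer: -39369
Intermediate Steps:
H(E, J) = 68 + 122*E
(-12763 + H(-140, (-1 - 1*5)*(j(4, 5) - 4))) - 9594 = (-12763 + (68 + 122*(-140))) - 9594 = (-12763 + (68 - 17080)) - 9594 = (-12763 - 17012) - 9594 = -29775 - 9594 = -39369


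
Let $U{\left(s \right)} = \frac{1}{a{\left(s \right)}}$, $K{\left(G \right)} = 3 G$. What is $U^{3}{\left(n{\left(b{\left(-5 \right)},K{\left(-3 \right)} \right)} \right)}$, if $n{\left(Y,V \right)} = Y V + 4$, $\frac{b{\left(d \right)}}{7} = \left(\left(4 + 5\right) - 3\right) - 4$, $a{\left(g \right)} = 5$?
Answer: $\frac{1}{125} \approx 0.008$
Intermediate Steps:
$b{\left(d \right)} = 14$ ($b{\left(d \right)} = 7 \left(\left(\left(4 + 5\right) - 3\right) - 4\right) = 7 \left(\left(9 - 3\right) - 4\right) = 7 \left(6 - 4\right) = 7 \cdot 2 = 14$)
$n{\left(Y,V \right)} = 4 + V Y$ ($n{\left(Y,V \right)} = V Y + 4 = 4 + V Y$)
$U{\left(s \right)} = \frac{1}{5}$
$U^{3}{\left(n{\left(b{\left(-5 \right)},K{\left(-3 \right)} \right)} \right)} = \left(\frac{1}{5}\right)^{3} = \frac{1}{125}$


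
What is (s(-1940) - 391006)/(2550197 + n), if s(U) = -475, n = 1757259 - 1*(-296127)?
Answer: -391481/4603583 ≈ -0.085038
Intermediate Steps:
n = 2053386 (n = 1757259 + 296127 = 2053386)
(s(-1940) - 391006)/(2550197 + n) = (-475 - 391006)/(2550197 + 2053386) = -391481/4603583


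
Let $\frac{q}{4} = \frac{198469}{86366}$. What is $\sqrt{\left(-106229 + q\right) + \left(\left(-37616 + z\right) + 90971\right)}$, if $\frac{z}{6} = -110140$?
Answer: $\frac{2 i \sqrt{332724094381623}}{43183} \approx 844.81 i$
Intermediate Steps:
$z = -660840$ ($z = 6 \left(-110140\right) = -660840$)
$q = \frac{396938}{43183}$ ($q = 4 \cdot \frac{198469}{86366} = \frac{396938}{43183} \approx 9.192$)
$\sqrt{\left(-106229 + q\right) + \left(\left(-37616 + z\right) + 90971\right)} = \sqrt{\left(-106229 + \frac{396938}{43183}\right) + \left(\left(-37616 - 660840\right) + 90971\right)} = \sqrt{- \frac{4586889969}{43183} + \left(-698456 + 90971\right)} = \sqrt{- \frac{4586889969}{43183} - 607485} = \sqrt{- \frac{30819914724}{43183}} = \frac{2 i \sqrt{332724094381623}}{43183}$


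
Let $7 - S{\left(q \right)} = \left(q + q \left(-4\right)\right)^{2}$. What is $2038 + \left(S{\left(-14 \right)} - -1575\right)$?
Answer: $1856$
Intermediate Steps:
$S{\left(q \right)} = 7 - 9 q^{2}$ ($S{\left(q \right)} = 7 - \left(q + q \left(-4\right)\right)^{2} = 7 - \left(q - 4 q\right)^{2} = 7 - \left(- 3 q\right)^{2} = 7 - 9 q^{2}$)
$2038 + \left(S{\left(-14 \right)} - -1575\right) = 2038 + \left(\left(7 - 9 \left(-14\right)^{2}\right) - -1575\right) = 2038 + \left(\left(7 - 1764\right) + 1575\right) = 2038 + \left(-1757 + 1575\right) = 2038 - 182 = 1856$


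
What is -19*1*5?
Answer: -95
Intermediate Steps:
-19*1*5 = -19*5 = -95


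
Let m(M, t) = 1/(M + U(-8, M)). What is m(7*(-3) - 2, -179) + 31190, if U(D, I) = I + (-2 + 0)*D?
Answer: 935699/30 ≈ 31190.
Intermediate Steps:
U(D, I) = I - 2*D
m(M, t) = 1/(16 + 2*M) (m(M, t) = 1/(M + (M - 2*(-8))) = 1/(M + (M + 16)) = 1/(M + (16 + M)) = 1/(16 + 2*M))
m(7*(-3) - 2, -179) + 31190 = 1/(2*(8 + (7*(-3) - 2))) + 31190 = 1/(2*(8 + (-21 - 2))) + 31190 = 1/(2*(8 - 23)) + 31190 = (1/2)/(-15) + 31190 = (1/2)*(-1/15) + 31190 = -1/30 + 31190 = 935699/30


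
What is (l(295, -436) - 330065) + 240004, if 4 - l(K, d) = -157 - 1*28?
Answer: -89872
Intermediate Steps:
l(K, d) = 189 (l(K, d) = 4 - (-157 - 1*28) = 4 - (-157 - 28) = 4 - 1*(-185) = 4 + 185 = 189)
(l(295, -436) - 330065) + 240004 = (189 - 330065) + 240004 = -329876 + 240004 = -89872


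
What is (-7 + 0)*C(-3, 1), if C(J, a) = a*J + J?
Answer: 42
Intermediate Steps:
C(J, a) = J + J*a (C(J, a) = J*a + J = J + J*a)
(-7 + 0)*C(-3, 1) = (-7 + 0)*(-3*(1 + 1)) = -(-21)*2 = -7*(-6) = 42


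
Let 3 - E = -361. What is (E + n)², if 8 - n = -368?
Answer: 547600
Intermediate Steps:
E = 364 (E = 3 - 1*(-361) = 3 + 361 = 364)
n = 376 (n = 8 - 1*(-368) = 8 + 368 = 376)
(E + n)² = (364 + 376)² = 740² = 547600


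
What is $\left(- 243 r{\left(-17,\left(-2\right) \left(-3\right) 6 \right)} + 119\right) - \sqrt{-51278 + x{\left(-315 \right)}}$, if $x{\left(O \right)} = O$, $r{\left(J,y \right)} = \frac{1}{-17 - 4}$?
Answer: $\frac{914}{7} - i \sqrt{51593} \approx 130.57 - 227.14 i$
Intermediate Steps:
$r{\left(J,y \right)} = - \frac{1}{21}$ ($r{\left(J,y \right)} = \frac{1}{-21} = - \frac{1}{21}$)
$\left(- 243 r{\left(-17,\left(-2\right) \left(-3\right) 6 \right)} + 119\right) - \sqrt{-51278 + x{\left(-315 \right)}} = \left(\left(-243\right) \left(- \frac{1}{21}\right) + 119\right) - \sqrt{-51278 - 315} = \left(\frac{81}{7} + 119\right) - \sqrt{-51593} = \frac{914}{7} - i \sqrt{51593}$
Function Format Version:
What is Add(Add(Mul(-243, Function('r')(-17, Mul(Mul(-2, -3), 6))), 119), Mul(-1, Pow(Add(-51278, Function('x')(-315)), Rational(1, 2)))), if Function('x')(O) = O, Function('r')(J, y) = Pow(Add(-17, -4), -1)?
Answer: Add(Rational(914, 7), Mul(-1, I, Pow(51593, Rational(1, 2)))) ≈ Add(130.57, Mul(-227.14, I))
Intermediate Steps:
Function('r')(J, y) = Rational(-1, 21) (Function('r')(J, y) = Pow(-21, -1) = Rational(-1, 21))
Add(Add(Mul(-243, Function('r')(-17, Mul(Mul(-2, -3), 6))), 119), Mul(-1, Pow(Add(-51278, Function('x')(-315)), Rational(1, 2)))) = Add(Add(Mul(-243, Rational(-1, 21)), 119), Mul(-1, Pow(Add(-51278, -315), Rational(1, 2)))) = Add(Add(Rational(81, 7), 119), Mul(-1, Pow(-51593, Rational(1, 2)))) = Add(Rational(914, 7), Mul(-1, Mul(I, Pow(51593, Rational(1, 2))))) = Add(Rational(914, 7), Mul(-1, I, Pow(51593, Rational(1, 2))))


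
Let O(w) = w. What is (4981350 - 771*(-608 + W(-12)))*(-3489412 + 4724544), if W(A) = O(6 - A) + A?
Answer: 6725901424944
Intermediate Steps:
W(A) = 6 (W(A) = (6 - A) + A = 6)
(4981350 - 771*(-608 + W(-12)))*(-3489412 + 4724544) = (4981350 - 771*(-608 + 6))*(-3489412 + 4724544) = (4981350 - 771*(-602))*1235132 = (4981350 + 464142)*1235132 = 5445492*1235132 = 6725901424944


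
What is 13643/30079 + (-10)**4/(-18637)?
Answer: -6646487/80083189 ≈ -0.082995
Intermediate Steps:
13643/30079 + (-10)**4/(-18637) = 13643*(1/30079) + 10000*(-1/18637) = 1949/4297 - 10000/18637 = -6646487/80083189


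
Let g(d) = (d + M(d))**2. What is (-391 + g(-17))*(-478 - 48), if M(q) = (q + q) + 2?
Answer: -1057260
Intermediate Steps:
M(q) = 2 + 2*q (M(q) = 2*q + 2 = 2 + 2*q)
g(d) = (2 + 3*d)**2 (g(d) = (d + (2 + 2*d))**2 = (2 + 3*d)**2)
(-391 + g(-17))*(-478 - 48) = (-391 + (2 + 3*(-17))**2)*(-478 - 48) = (-391 + (2 - 51)**2)*(-526) = (-391 + (-49)**2)*(-526) = (-391 + 2401)*(-526) = 2010*(-526) = -1057260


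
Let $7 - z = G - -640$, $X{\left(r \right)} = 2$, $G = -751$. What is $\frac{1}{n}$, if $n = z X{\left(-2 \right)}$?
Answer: $\frac{1}{236} \approx 0.0042373$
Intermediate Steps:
$z = 118$ ($z = 7 - \left(-751 - -640\right) = 7 - \left(-751 + 640\right) = 7 - -111 = 7 + 111 = 118$)
$n = 236$ ($n = 118 \cdot 2 = 236$)
$\frac{1}{n} = \frac{1}{236}$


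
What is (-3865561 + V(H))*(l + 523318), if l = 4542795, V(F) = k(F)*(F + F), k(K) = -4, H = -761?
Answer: -19552526338449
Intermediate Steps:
V(F) = -8*F (V(F) = -4*(F + F) = -8*F)
(-3865561 + V(H))*(l + 523318) = (-3865561 - 8*(-761))*(4542795 + 523318) = (-3865561 + 6088)*5066113 = -3859473*5066113 = -19552526338449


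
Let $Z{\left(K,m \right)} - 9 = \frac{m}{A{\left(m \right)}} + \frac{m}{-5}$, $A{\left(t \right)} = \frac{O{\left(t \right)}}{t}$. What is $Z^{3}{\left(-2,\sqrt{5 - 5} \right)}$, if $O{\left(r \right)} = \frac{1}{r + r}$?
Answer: $729$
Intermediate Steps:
$O{\left(r \right)} = \frac{1}{2 r}$
$A{\left(t \right)} = \frac{1}{2 t^{2}}$ ($A{\left(t \right)} = \frac{\frac{1}{2} \frac{1}{t}}{t} = \frac{1}{2 t^{2}}$)
$Z{\left(K,m \right)} = 9 + 2 m^{3} - \frac{m}{5}$ ($Z{\left(K,m \right)} = 9 + \left(\frac{m}{\frac{1}{2} \frac{1}{m^{2}}} + \frac{m}{-5}\right) = 9 + \left(m 2 m^{2} + m \left(- \frac{1}{5}\right)\right) = 9 + \left(2 m^{3} - \frac{m}{5}\right) = 9 + 2 m^{3} - \frac{m}{5}$)
$Z^{3}{\left(-2,\sqrt{5 - 5} \right)} = \left(9 + 2 \left(\sqrt{5 - 5}\right)^{3} - \frac{\sqrt{5 - 5}}{5}\right)^{3} = \left(9 + 2 \left(\sqrt{0}\right)^{3} - \frac{\sqrt{0}}{5}\right)^{3} = \left(9 + 2 \cdot 0^{3} - 0\right)^{3} = \left(9 + 2 \cdot 0 + 0\right)^{3} = \left(9 + 0 + 0\right)^{3} = 9^{3} = 729$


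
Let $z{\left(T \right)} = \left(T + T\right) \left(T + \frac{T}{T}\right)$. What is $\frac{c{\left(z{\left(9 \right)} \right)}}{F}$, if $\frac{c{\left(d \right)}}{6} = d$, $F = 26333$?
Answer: $\frac{1080}{26333} \approx 0.041013$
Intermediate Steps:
$z{\left(T \right)} = 2 T \left(1 + T\right)$ ($z{\left(T \right)} = 2 T \left(T + 1\right) = 2 T \left(1 + T\right)$)
$c{\left(d \right)} = 6 d$
$\frac{c{\left(z{\left(9 \right)} \right)}}{F} = \frac{6 \cdot 2 \cdot 9 \left(1 + 9\right)}{26333} = 6 \cdot 2 \cdot 9 \cdot 10 \cdot \frac{1}{26333} = 6 \cdot 180 \cdot \frac{1}{26333} = 1080 \cdot \frac{1}{26333} = \frac{1080}{26333}$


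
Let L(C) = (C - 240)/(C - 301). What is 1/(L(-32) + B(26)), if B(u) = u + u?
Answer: 333/17588 ≈ 0.018933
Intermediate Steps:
L(C) = (-240 + C)/(-301 + C)
B(u) = 2*u
1/(L(-32) + B(26)) = 1/((-240 - 32)/(-301 - 32) + 2*26) = 1/(-272/(-333) + 52) = 1/(-1/333*(-272) + 52) = 1/(272/333 + 52) = 1/(17588/333) = 333/17588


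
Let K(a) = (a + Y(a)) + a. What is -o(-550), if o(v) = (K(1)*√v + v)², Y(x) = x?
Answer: -297550 + 16500*I*√22 ≈ -2.9755e+5 + 77392.0*I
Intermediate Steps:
K(a) = 3*a (K(a) = (a + a) + a = 2*a + a = 3*a)
o(v) = (v + 3*√v)² (o(v) = ((3*1)*√v + v)² = (3*√v + v)² = (v + 3*√v)²)
-o(-550) = -(-550 + 3*√(-550))² = -(-550 + 3*(5*I*√22))² = -(-550 + 15*I*√22)²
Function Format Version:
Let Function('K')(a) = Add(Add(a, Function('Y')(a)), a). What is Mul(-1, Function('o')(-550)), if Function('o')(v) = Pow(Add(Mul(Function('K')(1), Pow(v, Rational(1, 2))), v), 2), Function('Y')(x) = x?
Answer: Add(-297550, Mul(16500, I, Pow(22, Rational(1, 2)))) ≈ Add(-2.9755e+5, Mul(77392., I))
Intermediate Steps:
Function('K')(a) = Mul(3, a) (Function('K')(a) = Add(Add(a, a), a) = Add(Mul(2, a), a) = Mul(3, a))
Function('o')(v) = Pow(Add(v, Mul(3, Pow(v, Rational(1, 2)))), 2) (Function('o')(v) = Pow(Add(Mul(Mul(3, 1), Pow(v, Rational(1, 2))), v), 2) = Pow(Add(Mul(3, Pow(v, Rational(1, 2))), v), 2) = Pow(Add(v, Mul(3, Pow(v, Rational(1, 2)))), 2))
Mul(-1, Function('o')(-550)) = Mul(-1, Pow(Add(-550, Mul(3, Pow(-550, Rational(1, 2)))), 2)) = Mul(-1, Pow(Add(-550, Mul(3, Mul(5, I, Pow(22, Rational(1, 2))))), 2)) = Mul(-1, Pow(Add(-550, Mul(15, I, Pow(22, Rational(1, 2)))), 2))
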